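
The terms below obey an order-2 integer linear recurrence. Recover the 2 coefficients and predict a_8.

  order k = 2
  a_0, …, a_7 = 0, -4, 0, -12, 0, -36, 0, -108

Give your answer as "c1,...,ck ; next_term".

0,3 ; 0

  a_2 = 0·-4 + 3·0 = 0
  a_3 = 0·0 + 3·-4 = -12
  a_4 = 0·-12 + 3·0 = 0
  a_5 = 0·0 + 3·-12 = -36
  a_6 = 0·-36 + 3·0 = 0
  a_7 = 0·0 + 3·-36 = -108
  a_8 = 0·-108 + 3·0 = 0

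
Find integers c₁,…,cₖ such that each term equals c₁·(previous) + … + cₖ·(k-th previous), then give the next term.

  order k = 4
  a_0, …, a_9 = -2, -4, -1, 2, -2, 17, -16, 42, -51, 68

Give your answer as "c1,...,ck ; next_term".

  a_4 = -1·2 + 2·-1 + 1·-4 + -3·-2 = -2
  a_5 = -1·-2 + 2·2 + 1·-1 + -3·-4 = 17
  a_6 = -1·17 + 2·-2 + 1·2 + -3·-1 = -16
  a_7 = -1·-16 + 2·17 + 1·-2 + -3·2 = 42
  a_8 = -1·42 + 2·-16 + 1·17 + -3·-2 = -51
  a_9 = -1·-51 + 2·42 + 1·-16 + -3·17 = 68
  a_10 = -1·68 + 2·-51 + 1·42 + -3·-16 = -80

-1,2,1,-3 ; -80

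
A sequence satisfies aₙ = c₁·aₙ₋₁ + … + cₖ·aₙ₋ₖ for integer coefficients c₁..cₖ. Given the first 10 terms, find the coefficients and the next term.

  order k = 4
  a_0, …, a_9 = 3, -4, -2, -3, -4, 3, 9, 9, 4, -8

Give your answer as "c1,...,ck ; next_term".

1,-1,0,-1 ; -21

  a_4 = 1·-3 + -1·-2 + 0·-4 + -1·3 = -4
  a_5 = 1·-4 + -1·-3 + 0·-2 + -1·-4 = 3
  a_6 = 1·3 + -1·-4 + 0·-3 + -1·-2 = 9
  a_7 = 1·9 + -1·3 + 0·-4 + -1·-3 = 9
  a_8 = 1·9 + -1·9 + 0·3 + -1·-4 = 4
  a_9 = 1·4 + -1·9 + 0·9 + -1·3 = -8
  a_10 = 1·-8 + -1·4 + 0·9 + -1·9 = -21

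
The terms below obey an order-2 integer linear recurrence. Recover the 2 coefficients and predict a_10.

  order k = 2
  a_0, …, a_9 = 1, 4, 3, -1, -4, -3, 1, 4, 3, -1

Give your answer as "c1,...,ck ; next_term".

  a_2 = 1·4 + -1·1 = 3
  a_3 = 1·3 + -1·4 = -1
  a_4 = 1·-1 + -1·3 = -4
  a_5 = 1·-4 + -1·-1 = -3
  a_6 = 1·-3 + -1·-4 = 1
  a_7 = 1·1 + -1·-3 = 4
  a_8 = 1·4 + -1·1 = 3
  a_9 = 1·3 + -1·4 = -1
  a_10 = 1·-1 + -1·3 = -4

1,-1 ; -4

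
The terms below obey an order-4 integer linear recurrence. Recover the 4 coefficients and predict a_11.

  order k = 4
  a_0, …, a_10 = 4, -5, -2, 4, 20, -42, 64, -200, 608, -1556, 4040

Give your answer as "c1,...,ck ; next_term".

  a_4 = -2·4 + 0·-2 + -4·-5 + 2·4 = 20
  a_5 = -2·20 + 0·4 + -4·-2 + 2·-5 = -42
  a_6 = -2·-42 + 0·20 + -4·4 + 2·-2 = 64
  a_7 = -2·64 + 0·-42 + -4·20 + 2·4 = -200
  a_8 = -2·-200 + 0·64 + -4·-42 + 2·20 = 608
  a_9 = -2·608 + 0·-200 + -4·64 + 2·-42 = -1556
  a_10 = -2·-1556 + 0·608 + -4·-200 + 2·64 = 4040
  a_11 = -2·4040 + 0·-1556 + -4·608 + 2·-200 = -10912

-2,0,-4,2 ; -10912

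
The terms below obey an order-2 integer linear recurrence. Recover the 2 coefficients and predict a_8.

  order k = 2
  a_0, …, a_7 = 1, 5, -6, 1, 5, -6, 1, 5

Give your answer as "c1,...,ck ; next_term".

  a_2 = -1·5 + -1·1 = -6
  a_3 = -1·-6 + -1·5 = 1
  a_4 = -1·1 + -1·-6 = 5
  a_5 = -1·5 + -1·1 = -6
  a_6 = -1·-6 + -1·5 = 1
  a_7 = -1·1 + -1·-6 = 5
  a_8 = -1·5 + -1·1 = -6

-1,-1 ; -6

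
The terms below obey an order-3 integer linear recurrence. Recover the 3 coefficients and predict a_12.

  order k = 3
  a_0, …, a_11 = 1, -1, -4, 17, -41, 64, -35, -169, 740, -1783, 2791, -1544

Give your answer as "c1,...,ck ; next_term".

-3,-3,2 ; -7307

  a_3 = -3·-4 + -3·-1 + 2·1 = 17
  a_4 = -3·17 + -3·-4 + 2·-1 = -41
  a_5 = -3·-41 + -3·17 + 2·-4 = 64
  a_6 = -3·64 + -3·-41 + 2·17 = -35
  a_7 = -3·-35 + -3·64 + 2·-41 = -169
  a_8 = -3·-169 + -3·-35 + 2·64 = 740
  a_9 = -3·740 + -3·-169 + 2·-35 = -1783
  a_10 = -3·-1783 + -3·740 + 2·-169 = 2791
  a_11 = -3·2791 + -3·-1783 + 2·740 = -1544
  a_12 = -3·-1544 + -3·2791 + 2·-1783 = -7307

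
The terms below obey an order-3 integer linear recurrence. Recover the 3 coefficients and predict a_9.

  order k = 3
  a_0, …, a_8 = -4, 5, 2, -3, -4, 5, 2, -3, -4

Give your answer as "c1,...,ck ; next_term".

-1,-1,-1 ; 5

  a_3 = -1·2 + -1·5 + -1·-4 = -3
  a_4 = -1·-3 + -1·2 + -1·5 = -4
  a_5 = -1·-4 + -1·-3 + -1·2 = 5
  a_6 = -1·5 + -1·-4 + -1·-3 = 2
  a_7 = -1·2 + -1·5 + -1·-4 = -3
  a_8 = -1·-3 + -1·2 + -1·5 = -4
  a_9 = -1·-4 + -1·-3 + -1·2 = 5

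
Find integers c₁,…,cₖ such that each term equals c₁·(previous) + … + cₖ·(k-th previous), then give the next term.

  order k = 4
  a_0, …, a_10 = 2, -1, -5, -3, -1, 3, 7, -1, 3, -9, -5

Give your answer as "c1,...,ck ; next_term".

-1,0,0,-2 ; 7

  a_4 = -1·-3 + 0·-5 + 0·-1 + -2·2 = -1
  a_5 = -1·-1 + 0·-3 + 0·-5 + -2·-1 = 3
  a_6 = -1·3 + 0·-1 + 0·-3 + -2·-5 = 7
  a_7 = -1·7 + 0·3 + 0·-1 + -2·-3 = -1
  a_8 = -1·-1 + 0·7 + 0·3 + -2·-1 = 3
  a_9 = -1·3 + 0·-1 + 0·7 + -2·3 = -9
  a_10 = -1·-9 + 0·3 + 0·-1 + -2·7 = -5
  a_11 = -1·-5 + 0·-9 + 0·3 + -2·-1 = 7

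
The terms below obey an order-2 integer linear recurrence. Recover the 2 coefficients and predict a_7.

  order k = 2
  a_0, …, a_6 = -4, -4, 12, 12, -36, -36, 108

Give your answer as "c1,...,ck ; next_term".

  a_2 = 0·-4 + -3·-4 = 12
  a_3 = 0·12 + -3·-4 = 12
  a_4 = 0·12 + -3·12 = -36
  a_5 = 0·-36 + -3·12 = -36
  a_6 = 0·-36 + -3·-36 = 108
  a_7 = 0·108 + -3·-36 = 108

0,-3 ; 108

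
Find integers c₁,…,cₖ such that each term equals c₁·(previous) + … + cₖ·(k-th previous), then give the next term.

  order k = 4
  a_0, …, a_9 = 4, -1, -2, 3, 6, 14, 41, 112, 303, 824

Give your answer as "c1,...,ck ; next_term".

  a_4 = 3·3 + -1·-2 + 1·-1 + -1·4 = 6
  a_5 = 3·6 + -1·3 + 1·-2 + -1·-1 = 14
  a_6 = 3·14 + -1·6 + 1·3 + -1·-2 = 41
  a_7 = 3·41 + -1·14 + 1·6 + -1·3 = 112
  a_8 = 3·112 + -1·41 + 1·14 + -1·6 = 303
  a_9 = 3·303 + -1·112 + 1·41 + -1·14 = 824
  a_10 = 3·824 + -1·303 + 1·112 + -1·41 = 2240

3,-1,1,-1 ; 2240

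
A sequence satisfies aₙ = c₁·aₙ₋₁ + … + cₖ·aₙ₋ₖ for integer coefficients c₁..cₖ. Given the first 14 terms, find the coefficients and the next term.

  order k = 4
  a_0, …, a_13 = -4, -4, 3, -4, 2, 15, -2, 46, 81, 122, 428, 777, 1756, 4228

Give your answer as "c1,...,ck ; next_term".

  a_4 = 1·-4 + 2·3 + 3·-4 + -3·-4 = 2
  a_5 = 1·2 + 2·-4 + 3·3 + -3·-4 = 15
  a_6 = 1·15 + 2·2 + 3·-4 + -3·3 = -2
  a_7 = 1·-2 + 2·15 + 3·2 + -3·-4 = 46
  a_8 = 1·46 + 2·-2 + 3·15 + -3·2 = 81
  a_9 = 1·81 + 2·46 + 3·-2 + -3·15 = 122
  a_10 = 1·122 + 2·81 + 3·46 + -3·-2 = 428
  a_11 = 1·428 + 2·122 + 3·81 + -3·46 = 777
  a_12 = 1·777 + 2·428 + 3·122 + -3·81 = 1756
  a_13 = 1·1756 + 2·777 + 3·428 + -3·122 = 4228
  a_14 = 1·4228 + 2·1756 + 3·777 + -3·428 = 8787

1,2,3,-3 ; 8787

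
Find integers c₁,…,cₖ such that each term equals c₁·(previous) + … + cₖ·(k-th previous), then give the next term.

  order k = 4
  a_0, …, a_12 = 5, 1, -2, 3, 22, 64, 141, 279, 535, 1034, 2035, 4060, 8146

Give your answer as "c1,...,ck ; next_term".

3,-2,-1,2 ; 16351

  a_4 = 3·3 + -2·-2 + -1·1 + 2·5 = 22
  a_5 = 3·22 + -2·3 + -1·-2 + 2·1 = 64
  a_6 = 3·64 + -2·22 + -1·3 + 2·-2 = 141
  a_7 = 3·141 + -2·64 + -1·22 + 2·3 = 279
  a_8 = 3·279 + -2·141 + -1·64 + 2·22 = 535
  a_9 = 3·535 + -2·279 + -1·141 + 2·64 = 1034
  a_10 = 3·1034 + -2·535 + -1·279 + 2·141 = 2035
  a_11 = 3·2035 + -2·1034 + -1·535 + 2·279 = 4060
  a_12 = 3·4060 + -2·2035 + -1·1034 + 2·535 = 8146
  a_13 = 3·8146 + -2·4060 + -1·2035 + 2·1034 = 16351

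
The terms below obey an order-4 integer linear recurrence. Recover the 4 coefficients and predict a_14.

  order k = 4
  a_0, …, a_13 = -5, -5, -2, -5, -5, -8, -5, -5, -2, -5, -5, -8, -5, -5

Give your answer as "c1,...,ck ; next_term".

1,0,-1,1 ; -2

  a_4 = 1·-5 + 0·-2 + -1·-5 + 1·-5 = -5
  a_5 = 1·-5 + 0·-5 + -1·-2 + 1·-5 = -8
  a_6 = 1·-8 + 0·-5 + -1·-5 + 1·-2 = -5
  a_7 = 1·-5 + 0·-8 + -1·-5 + 1·-5 = -5
  a_8 = 1·-5 + 0·-5 + -1·-8 + 1·-5 = -2
  a_9 = 1·-2 + 0·-5 + -1·-5 + 1·-8 = -5
  a_10 = 1·-5 + 0·-2 + -1·-5 + 1·-5 = -5
  a_11 = 1·-5 + 0·-5 + -1·-2 + 1·-5 = -8
  a_12 = 1·-8 + 0·-5 + -1·-5 + 1·-2 = -5
  a_13 = 1·-5 + 0·-8 + -1·-5 + 1·-5 = -5
  a_14 = 1·-5 + 0·-5 + -1·-8 + 1·-5 = -2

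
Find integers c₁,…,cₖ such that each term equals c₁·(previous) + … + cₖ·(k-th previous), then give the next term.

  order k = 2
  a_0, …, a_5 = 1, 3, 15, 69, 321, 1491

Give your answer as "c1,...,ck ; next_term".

  a_2 = 4·3 + 3·1 = 15
  a_3 = 4·15 + 3·3 = 69
  a_4 = 4·69 + 3·15 = 321
  a_5 = 4·321 + 3·69 = 1491
  a_6 = 4·1491 + 3·321 = 6927

4,3 ; 6927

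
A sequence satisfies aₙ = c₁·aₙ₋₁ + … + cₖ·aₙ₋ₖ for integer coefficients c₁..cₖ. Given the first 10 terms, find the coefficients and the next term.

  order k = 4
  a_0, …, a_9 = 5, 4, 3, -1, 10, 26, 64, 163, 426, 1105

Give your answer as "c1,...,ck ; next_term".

2,1,1,1 ; 2863

  a_4 = 2·-1 + 1·3 + 1·4 + 1·5 = 10
  a_5 = 2·10 + 1·-1 + 1·3 + 1·4 = 26
  a_6 = 2·26 + 1·10 + 1·-1 + 1·3 = 64
  a_7 = 2·64 + 1·26 + 1·10 + 1·-1 = 163
  a_8 = 2·163 + 1·64 + 1·26 + 1·10 = 426
  a_9 = 2·426 + 1·163 + 1·64 + 1·26 = 1105
  a_10 = 2·1105 + 1·426 + 1·163 + 1·64 = 2863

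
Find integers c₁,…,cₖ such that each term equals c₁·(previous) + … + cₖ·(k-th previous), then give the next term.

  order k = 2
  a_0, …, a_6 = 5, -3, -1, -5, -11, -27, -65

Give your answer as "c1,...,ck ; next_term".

  a_2 = 2·-3 + 1·5 = -1
  a_3 = 2·-1 + 1·-3 = -5
  a_4 = 2·-5 + 1·-1 = -11
  a_5 = 2·-11 + 1·-5 = -27
  a_6 = 2·-27 + 1·-11 = -65
  a_7 = 2·-65 + 1·-27 = -157

2,1 ; -157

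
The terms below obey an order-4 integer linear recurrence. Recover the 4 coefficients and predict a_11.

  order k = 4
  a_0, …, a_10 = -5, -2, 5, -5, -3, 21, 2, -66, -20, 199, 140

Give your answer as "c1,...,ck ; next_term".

  a_4 = 0·-5 + -4·5 + -1·-2 + -3·-5 = -3
  a_5 = 0·-3 + -4·-5 + -1·5 + -3·-2 = 21
  a_6 = 0·21 + -4·-3 + -1·-5 + -3·5 = 2
  a_7 = 0·2 + -4·21 + -1·-3 + -3·-5 = -66
  a_8 = 0·-66 + -4·2 + -1·21 + -3·-3 = -20
  a_9 = 0·-20 + -4·-66 + -1·2 + -3·21 = 199
  a_10 = 0·199 + -4·-20 + -1·-66 + -3·2 = 140
  a_11 = 0·140 + -4·199 + -1·-20 + -3·-66 = -578

0,-4,-1,-3 ; -578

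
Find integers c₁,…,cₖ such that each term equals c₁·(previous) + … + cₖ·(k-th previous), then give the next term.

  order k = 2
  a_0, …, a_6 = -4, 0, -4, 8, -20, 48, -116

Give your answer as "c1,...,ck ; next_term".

  a_2 = -2·0 + 1·-4 = -4
  a_3 = -2·-4 + 1·0 = 8
  a_4 = -2·8 + 1·-4 = -20
  a_5 = -2·-20 + 1·8 = 48
  a_6 = -2·48 + 1·-20 = -116
  a_7 = -2·-116 + 1·48 = 280

-2,1 ; 280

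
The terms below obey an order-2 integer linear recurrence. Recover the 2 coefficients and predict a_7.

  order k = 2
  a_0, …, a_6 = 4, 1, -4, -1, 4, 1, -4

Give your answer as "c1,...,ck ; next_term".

0,-1 ; -1

  a_2 = 0·1 + -1·4 = -4
  a_3 = 0·-4 + -1·1 = -1
  a_4 = 0·-1 + -1·-4 = 4
  a_5 = 0·4 + -1·-1 = 1
  a_6 = 0·1 + -1·4 = -4
  a_7 = 0·-4 + -1·1 = -1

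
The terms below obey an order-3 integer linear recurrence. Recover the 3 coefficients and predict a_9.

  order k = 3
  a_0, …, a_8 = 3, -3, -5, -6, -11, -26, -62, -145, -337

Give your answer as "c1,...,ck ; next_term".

3,-2,1 ; -783

  a_3 = 3·-5 + -2·-3 + 1·3 = -6
  a_4 = 3·-6 + -2·-5 + 1·-3 = -11
  a_5 = 3·-11 + -2·-6 + 1·-5 = -26
  a_6 = 3·-26 + -2·-11 + 1·-6 = -62
  a_7 = 3·-62 + -2·-26 + 1·-11 = -145
  a_8 = 3·-145 + -2·-62 + 1·-26 = -337
  a_9 = 3·-337 + -2·-145 + 1·-62 = -783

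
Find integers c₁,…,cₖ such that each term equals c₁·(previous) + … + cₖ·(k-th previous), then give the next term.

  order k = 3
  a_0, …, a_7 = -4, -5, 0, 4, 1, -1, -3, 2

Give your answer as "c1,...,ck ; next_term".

  a_3 = -1·0 + 0·-5 + -1·-4 = 4
  a_4 = -1·4 + 0·0 + -1·-5 = 1
  a_5 = -1·1 + 0·4 + -1·0 = -1
  a_6 = -1·-1 + 0·1 + -1·4 = -3
  a_7 = -1·-3 + 0·-1 + -1·1 = 2
  a_8 = -1·2 + 0·-3 + -1·-1 = -1

-1,0,-1 ; -1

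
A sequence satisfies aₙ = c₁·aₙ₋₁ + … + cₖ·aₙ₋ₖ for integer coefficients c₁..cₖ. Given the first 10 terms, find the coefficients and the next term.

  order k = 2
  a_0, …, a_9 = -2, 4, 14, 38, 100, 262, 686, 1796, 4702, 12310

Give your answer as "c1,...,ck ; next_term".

  a_2 = 3·4 + -1·-2 = 14
  a_3 = 3·14 + -1·4 = 38
  a_4 = 3·38 + -1·14 = 100
  a_5 = 3·100 + -1·38 = 262
  a_6 = 3·262 + -1·100 = 686
  a_7 = 3·686 + -1·262 = 1796
  a_8 = 3·1796 + -1·686 = 4702
  a_9 = 3·4702 + -1·1796 = 12310
  a_10 = 3·12310 + -1·4702 = 32228

3,-1 ; 32228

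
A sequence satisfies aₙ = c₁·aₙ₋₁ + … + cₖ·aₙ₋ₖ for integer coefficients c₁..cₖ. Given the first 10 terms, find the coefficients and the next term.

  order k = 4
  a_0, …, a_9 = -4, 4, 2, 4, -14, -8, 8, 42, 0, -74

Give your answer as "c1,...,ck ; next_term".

  a_4 = 1·4 + -1·2 + -1·4 + 3·-4 = -14
  a_5 = 1·-14 + -1·4 + -1·2 + 3·4 = -8
  a_6 = 1·-8 + -1·-14 + -1·4 + 3·2 = 8
  a_7 = 1·8 + -1·-8 + -1·-14 + 3·4 = 42
  a_8 = 1·42 + -1·8 + -1·-8 + 3·-14 = 0
  a_9 = 1·0 + -1·42 + -1·8 + 3·-8 = -74
  a_10 = 1·-74 + -1·0 + -1·42 + 3·8 = -92

1,-1,-1,3 ; -92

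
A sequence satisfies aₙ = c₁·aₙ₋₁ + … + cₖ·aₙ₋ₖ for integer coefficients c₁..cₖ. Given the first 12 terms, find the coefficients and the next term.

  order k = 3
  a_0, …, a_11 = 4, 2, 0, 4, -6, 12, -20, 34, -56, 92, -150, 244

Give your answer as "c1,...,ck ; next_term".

-2,0,1 ; -396

  a_3 = -2·0 + 0·2 + 1·4 = 4
  a_4 = -2·4 + 0·0 + 1·2 = -6
  a_5 = -2·-6 + 0·4 + 1·0 = 12
  a_6 = -2·12 + 0·-6 + 1·4 = -20
  a_7 = -2·-20 + 0·12 + 1·-6 = 34
  a_8 = -2·34 + 0·-20 + 1·12 = -56
  a_9 = -2·-56 + 0·34 + 1·-20 = 92
  a_10 = -2·92 + 0·-56 + 1·34 = -150
  a_11 = -2·-150 + 0·92 + 1·-56 = 244
  a_12 = -2·244 + 0·-150 + 1·92 = -396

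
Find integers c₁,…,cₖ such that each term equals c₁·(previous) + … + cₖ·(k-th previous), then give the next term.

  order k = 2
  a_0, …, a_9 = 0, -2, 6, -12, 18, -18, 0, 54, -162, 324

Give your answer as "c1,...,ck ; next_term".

-3,-3 ; -486

  a_2 = -3·-2 + -3·0 = 6
  a_3 = -3·6 + -3·-2 = -12
  a_4 = -3·-12 + -3·6 = 18
  a_5 = -3·18 + -3·-12 = -18
  a_6 = -3·-18 + -3·18 = 0
  a_7 = -3·0 + -3·-18 = 54
  a_8 = -3·54 + -3·0 = -162
  a_9 = -3·-162 + -3·54 = 324
  a_10 = -3·324 + -3·-162 = -486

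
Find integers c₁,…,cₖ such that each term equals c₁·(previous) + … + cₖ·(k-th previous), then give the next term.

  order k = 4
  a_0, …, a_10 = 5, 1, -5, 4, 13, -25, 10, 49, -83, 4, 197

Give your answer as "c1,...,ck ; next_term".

-1,-1,2,2 ; -269

  a_4 = -1·4 + -1·-5 + 2·1 + 2·5 = 13
  a_5 = -1·13 + -1·4 + 2·-5 + 2·1 = -25
  a_6 = -1·-25 + -1·13 + 2·4 + 2·-5 = 10
  a_7 = -1·10 + -1·-25 + 2·13 + 2·4 = 49
  a_8 = -1·49 + -1·10 + 2·-25 + 2·13 = -83
  a_9 = -1·-83 + -1·49 + 2·10 + 2·-25 = 4
  a_10 = -1·4 + -1·-83 + 2·49 + 2·10 = 197
  a_11 = -1·197 + -1·4 + 2·-83 + 2·49 = -269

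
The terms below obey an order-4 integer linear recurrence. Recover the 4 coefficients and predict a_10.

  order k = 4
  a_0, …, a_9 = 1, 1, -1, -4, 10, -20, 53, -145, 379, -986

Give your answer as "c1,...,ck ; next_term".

-3,-2,-3,-1 ; 2582

  a_4 = -3·-4 + -2·-1 + -3·1 + -1·1 = 10
  a_5 = -3·10 + -2·-4 + -3·-1 + -1·1 = -20
  a_6 = -3·-20 + -2·10 + -3·-4 + -1·-1 = 53
  a_7 = -3·53 + -2·-20 + -3·10 + -1·-4 = -145
  a_8 = -3·-145 + -2·53 + -3·-20 + -1·10 = 379
  a_9 = -3·379 + -2·-145 + -3·53 + -1·-20 = -986
  a_10 = -3·-986 + -2·379 + -3·-145 + -1·53 = 2582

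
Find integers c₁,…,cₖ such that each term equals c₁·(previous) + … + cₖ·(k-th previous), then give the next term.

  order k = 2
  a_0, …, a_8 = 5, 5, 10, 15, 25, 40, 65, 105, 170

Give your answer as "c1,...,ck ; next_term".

  a_2 = 1·5 + 1·5 = 10
  a_3 = 1·10 + 1·5 = 15
  a_4 = 1·15 + 1·10 = 25
  a_5 = 1·25 + 1·15 = 40
  a_6 = 1·40 + 1·25 = 65
  a_7 = 1·65 + 1·40 = 105
  a_8 = 1·105 + 1·65 = 170
  a_9 = 1·170 + 1·105 = 275

1,1 ; 275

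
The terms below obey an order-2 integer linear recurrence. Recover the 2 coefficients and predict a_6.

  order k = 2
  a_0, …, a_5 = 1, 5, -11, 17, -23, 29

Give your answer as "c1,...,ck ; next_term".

  a_2 = -2·5 + -1·1 = -11
  a_3 = -2·-11 + -1·5 = 17
  a_4 = -2·17 + -1·-11 = -23
  a_5 = -2·-23 + -1·17 = 29
  a_6 = -2·29 + -1·-23 = -35

-2,-1 ; -35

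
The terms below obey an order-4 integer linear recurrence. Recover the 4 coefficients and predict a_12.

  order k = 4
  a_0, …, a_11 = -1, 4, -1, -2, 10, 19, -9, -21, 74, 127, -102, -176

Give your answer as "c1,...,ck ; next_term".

  a_4 = 1·-2 + -2·-1 + 3·4 + 2·-1 = 10
  a_5 = 1·10 + -2·-2 + 3·-1 + 2·4 = 19
  a_6 = 1·19 + -2·10 + 3·-2 + 2·-1 = -9
  a_7 = 1·-9 + -2·19 + 3·10 + 2·-2 = -21
  a_8 = 1·-21 + -2·-9 + 3·19 + 2·10 = 74
  a_9 = 1·74 + -2·-21 + 3·-9 + 2·19 = 127
  a_10 = 1·127 + -2·74 + 3·-21 + 2·-9 = -102
  a_11 = 1·-102 + -2·127 + 3·74 + 2·-21 = -176
  a_12 = 1·-176 + -2·-102 + 3·127 + 2·74 = 557

1,-2,3,2 ; 557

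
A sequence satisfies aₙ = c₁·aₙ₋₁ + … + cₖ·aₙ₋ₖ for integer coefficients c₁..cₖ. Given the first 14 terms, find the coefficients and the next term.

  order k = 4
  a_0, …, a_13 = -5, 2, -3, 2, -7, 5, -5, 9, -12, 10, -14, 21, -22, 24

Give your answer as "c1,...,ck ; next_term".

  a_4 = 0·2 + 0·-3 + -1·2 + 1·-5 = -7
  a_5 = 0·-7 + 0·2 + -1·-3 + 1·2 = 5
  a_6 = 0·5 + 0·-7 + -1·2 + 1·-3 = -5
  a_7 = 0·-5 + 0·5 + -1·-7 + 1·2 = 9
  a_8 = 0·9 + 0·-5 + -1·5 + 1·-7 = -12
  a_9 = 0·-12 + 0·9 + -1·-5 + 1·5 = 10
  a_10 = 0·10 + 0·-12 + -1·9 + 1·-5 = -14
  a_11 = 0·-14 + 0·10 + -1·-12 + 1·9 = 21
  a_12 = 0·21 + 0·-14 + -1·10 + 1·-12 = -22
  a_13 = 0·-22 + 0·21 + -1·-14 + 1·10 = 24
  a_14 = 0·24 + 0·-22 + -1·21 + 1·-14 = -35

0,0,-1,1 ; -35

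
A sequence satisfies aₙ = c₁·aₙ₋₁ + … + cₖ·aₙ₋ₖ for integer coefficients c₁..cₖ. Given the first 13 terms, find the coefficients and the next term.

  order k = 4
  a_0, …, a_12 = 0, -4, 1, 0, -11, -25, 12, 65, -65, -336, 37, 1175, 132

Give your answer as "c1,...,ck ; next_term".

  a_4 = 1·0 + -3·1 + 2·-4 + 4·0 = -11
  a_5 = 1·-11 + -3·0 + 2·1 + 4·-4 = -25
  a_6 = 1·-25 + -3·-11 + 2·0 + 4·1 = 12
  a_7 = 1·12 + -3·-25 + 2·-11 + 4·0 = 65
  a_8 = 1·65 + -3·12 + 2·-25 + 4·-11 = -65
  a_9 = 1·-65 + -3·65 + 2·12 + 4·-25 = -336
  a_10 = 1·-336 + -3·-65 + 2·65 + 4·12 = 37
  a_11 = 1·37 + -3·-336 + 2·-65 + 4·65 = 1175
  a_12 = 1·1175 + -3·37 + 2·-336 + 4·-65 = 132
  a_13 = 1·132 + -3·1175 + 2·37 + 4·-336 = -4663

1,-3,2,4 ; -4663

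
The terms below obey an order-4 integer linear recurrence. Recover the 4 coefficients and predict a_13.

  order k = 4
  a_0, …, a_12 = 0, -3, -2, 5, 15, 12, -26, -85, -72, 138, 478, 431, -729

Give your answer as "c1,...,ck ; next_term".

1,-2,-2,-1 ; -2685

  a_4 = 1·5 + -2·-2 + -2·-3 + -1·0 = 15
  a_5 = 1·15 + -2·5 + -2·-2 + -1·-3 = 12
  a_6 = 1·12 + -2·15 + -2·5 + -1·-2 = -26
  a_7 = 1·-26 + -2·12 + -2·15 + -1·5 = -85
  a_8 = 1·-85 + -2·-26 + -2·12 + -1·15 = -72
  a_9 = 1·-72 + -2·-85 + -2·-26 + -1·12 = 138
  a_10 = 1·138 + -2·-72 + -2·-85 + -1·-26 = 478
  a_11 = 1·478 + -2·138 + -2·-72 + -1·-85 = 431
  a_12 = 1·431 + -2·478 + -2·138 + -1·-72 = -729
  a_13 = 1·-729 + -2·431 + -2·478 + -1·138 = -2685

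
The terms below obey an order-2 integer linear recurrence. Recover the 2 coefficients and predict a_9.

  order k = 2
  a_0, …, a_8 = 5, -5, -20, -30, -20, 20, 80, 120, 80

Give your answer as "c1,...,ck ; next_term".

2,-2 ; -80

  a_2 = 2·-5 + -2·5 = -20
  a_3 = 2·-20 + -2·-5 = -30
  a_4 = 2·-30 + -2·-20 = -20
  a_5 = 2·-20 + -2·-30 = 20
  a_6 = 2·20 + -2·-20 = 80
  a_7 = 2·80 + -2·20 = 120
  a_8 = 2·120 + -2·80 = 80
  a_9 = 2·80 + -2·120 = -80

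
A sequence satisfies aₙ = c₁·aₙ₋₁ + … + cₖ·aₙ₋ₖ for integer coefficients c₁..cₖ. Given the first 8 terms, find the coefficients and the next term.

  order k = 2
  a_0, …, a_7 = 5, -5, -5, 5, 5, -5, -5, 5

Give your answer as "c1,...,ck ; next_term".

  a_2 = 0·-5 + -1·5 = -5
  a_3 = 0·-5 + -1·-5 = 5
  a_4 = 0·5 + -1·-5 = 5
  a_5 = 0·5 + -1·5 = -5
  a_6 = 0·-5 + -1·5 = -5
  a_7 = 0·-5 + -1·-5 = 5
  a_8 = 0·5 + -1·-5 = 5

0,-1 ; 5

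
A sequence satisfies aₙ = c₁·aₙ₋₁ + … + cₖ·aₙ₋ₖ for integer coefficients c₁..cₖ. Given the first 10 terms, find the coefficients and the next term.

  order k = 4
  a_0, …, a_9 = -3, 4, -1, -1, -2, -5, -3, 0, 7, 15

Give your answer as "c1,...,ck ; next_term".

1,0,-1,-1 ; 18

  a_4 = 1·-1 + 0·-1 + -1·4 + -1·-3 = -2
  a_5 = 1·-2 + 0·-1 + -1·-1 + -1·4 = -5
  a_6 = 1·-5 + 0·-2 + -1·-1 + -1·-1 = -3
  a_7 = 1·-3 + 0·-5 + -1·-2 + -1·-1 = 0
  a_8 = 1·0 + 0·-3 + -1·-5 + -1·-2 = 7
  a_9 = 1·7 + 0·0 + -1·-3 + -1·-5 = 15
  a_10 = 1·15 + 0·7 + -1·0 + -1·-3 = 18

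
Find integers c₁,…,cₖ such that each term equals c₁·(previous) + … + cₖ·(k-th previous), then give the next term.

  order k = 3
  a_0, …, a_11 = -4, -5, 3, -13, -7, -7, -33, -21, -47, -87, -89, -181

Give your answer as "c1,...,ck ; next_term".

  a_3 = 0·3 + 1·-5 + 2·-4 = -13
  a_4 = 0·-13 + 1·3 + 2·-5 = -7
  a_5 = 0·-7 + 1·-13 + 2·3 = -7
  a_6 = 0·-7 + 1·-7 + 2·-13 = -33
  a_7 = 0·-33 + 1·-7 + 2·-7 = -21
  a_8 = 0·-21 + 1·-33 + 2·-7 = -47
  a_9 = 0·-47 + 1·-21 + 2·-33 = -87
  a_10 = 0·-87 + 1·-47 + 2·-21 = -89
  a_11 = 0·-89 + 1·-87 + 2·-47 = -181
  a_12 = 0·-181 + 1·-89 + 2·-87 = -263

0,1,2 ; -263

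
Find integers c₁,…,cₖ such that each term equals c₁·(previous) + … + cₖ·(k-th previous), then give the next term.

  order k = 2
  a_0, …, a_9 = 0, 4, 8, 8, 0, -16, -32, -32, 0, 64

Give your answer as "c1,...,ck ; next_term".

2,-2 ; 128

  a_2 = 2·4 + -2·0 = 8
  a_3 = 2·8 + -2·4 = 8
  a_4 = 2·8 + -2·8 = 0
  a_5 = 2·0 + -2·8 = -16
  a_6 = 2·-16 + -2·0 = -32
  a_7 = 2·-32 + -2·-16 = -32
  a_8 = 2·-32 + -2·-32 = 0
  a_9 = 2·0 + -2·-32 = 64
  a_10 = 2·64 + -2·0 = 128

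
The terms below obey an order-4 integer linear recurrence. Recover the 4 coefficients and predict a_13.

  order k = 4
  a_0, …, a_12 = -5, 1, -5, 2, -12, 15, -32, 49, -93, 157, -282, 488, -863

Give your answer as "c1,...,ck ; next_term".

-1,1,0,1 ; 1508

  a_4 = -1·2 + 1·-5 + 0·1 + 1·-5 = -12
  a_5 = -1·-12 + 1·2 + 0·-5 + 1·1 = 15
  a_6 = -1·15 + 1·-12 + 0·2 + 1·-5 = -32
  a_7 = -1·-32 + 1·15 + 0·-12 + 1·2 = 49
  a_8 = -1·49 + 1·-32 + 0·15 + 1·-12 = -93
  a_9 = -1·-93 + 1·49 + 0·-32 + 1·15 = 157
  a_10 = -1·157 + 1·-93 + 0·49 + 1·-32 = -282
  a_11 = -1·-282 + 1·157 + 0·-93 + 1·49 = 488
  a_12 = -1·488 + 1·-282 + 0·157 + 1·-93 = -863
  a_13 = -1·-863 + 1·488 + 0·-282 + 1·157 = 1508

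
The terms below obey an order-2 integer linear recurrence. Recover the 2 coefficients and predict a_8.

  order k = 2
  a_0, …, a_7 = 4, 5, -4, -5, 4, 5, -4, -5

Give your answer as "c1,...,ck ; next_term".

  a_2 = 0·5 + -1·4 = -4
  a_3 = 0·-4 + -1·5 = -5
  a_4 = 0·-5 + -1·-4 = 4
  a_5 = 0·4 + -1·-5 = 5
  a_6 = 0·5 + -1·4 = -4
  a_7 = 0·-4 + -1·5 = -5
  a_8 = 0·-5 + -1·-4 = 4

0,-1 ; 4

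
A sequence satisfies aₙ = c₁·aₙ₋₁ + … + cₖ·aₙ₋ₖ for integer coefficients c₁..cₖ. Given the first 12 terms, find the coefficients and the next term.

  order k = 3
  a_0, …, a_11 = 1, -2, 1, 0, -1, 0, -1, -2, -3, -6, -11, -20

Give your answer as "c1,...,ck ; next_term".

1,1,1 ; -37

  a_3 = 1·1 + 1·-2 + 1·1 = 0
  a_4 = 1·0 + 1·1 + 1·-2 = -1
  a_5 = 1·-1 + 1·0 + 1·1 = 0
  a_6 = 1·0 + 1·-1 + 1·0 = -1
  a_7 = 1·-1 + 1·0 + 1·-1 = -2
  a_8 = 1·-2 + 1·-1 + 1·0 = -3
  a_9 = 1·-3 + 1·-2 + 1·-1 = -6
  a_10 = 1·-6 + 1·-3 + 1·-2 = -11
  a_11 = 1·-11 + 1·-6 + 1·-3 = -20
  a_12 = 1·-20 + 1·-11 + 1·-6 = -37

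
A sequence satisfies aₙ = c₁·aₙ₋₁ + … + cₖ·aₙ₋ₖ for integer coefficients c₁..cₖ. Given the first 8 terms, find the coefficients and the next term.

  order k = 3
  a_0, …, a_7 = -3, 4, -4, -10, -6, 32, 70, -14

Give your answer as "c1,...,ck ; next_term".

  a_3 = 1·-4 + -3·4 + -2·-3 = -10
  a_4 = 1·-10 + -3·-4 + -2·4 = -6
  a_5 = 1·-6 + -3·-10 + -2·-4 = 32
  a_6 = 1·32 + -3·-6 + -2·-10 = 70
  a_7 = 1·70 + -3·32 + -2·-6 = -14
  a_8 = 1·-14 + -3·70 + -2·32 = -288

1,-3,-2 ; -288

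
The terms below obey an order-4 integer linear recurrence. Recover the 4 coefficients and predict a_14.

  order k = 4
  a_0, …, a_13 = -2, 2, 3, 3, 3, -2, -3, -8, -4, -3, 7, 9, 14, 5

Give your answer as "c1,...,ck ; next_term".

  a_4 = 0·3 + 1·3 + -1·2 + -1·-2 = 3
  a_5 = 0·3 + 1·3 + -1·3 + -1·2 = -2
  a_6 = 0·-2 + 1·3 + -1·3 + -1·3 = -3
  a_7 = 0·-3 + 1·-2 + -1·3 + -1·3 = -8
  a_8 = 0·-8 + 1·-3 + -1·-2 + -1·3 = -4
  a_9 = 0·-4 + 1·-8 + -1·-3 + -1·-2 = -3
  a_10 = 0·-3 + 1·-4 + -1·-8 + -1·-3 = 7
  a_11 = 0·7 + 1·-3 + -1·-4 + -1·-8 = 9
  a_12 = 0·9 + 1·7 + -1·-3 + -1·-4 = 14
  a_13 = 0·14 + 1·9 + -1·7 + -1·-3 = 5
  a_14 = 0·5 + 1·14 + -1·9 + -1·7 = -2

0,1,-1,-1 ; -2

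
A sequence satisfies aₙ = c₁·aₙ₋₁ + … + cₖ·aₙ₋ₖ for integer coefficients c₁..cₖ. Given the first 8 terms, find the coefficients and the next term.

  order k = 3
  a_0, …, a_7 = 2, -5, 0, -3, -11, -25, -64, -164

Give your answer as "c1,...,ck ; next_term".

2,1,1 ; -417

  a_3 = 2·0 + 1·-5 + 1·2 = -3
  a_4 = 2·-3 + 1·0 + 1·-5 = -11
  a_5 = 2·-11 + 1·-3 + 1·0 = -25
  a_6 = 2·-25 + 1·-11 + 1·-3 = -64
  a_7 = 2·-64 + 1·-25 + 1·-11 = -164
  a_8 = 2·-164 + 1·-64 + 1·-25 = -417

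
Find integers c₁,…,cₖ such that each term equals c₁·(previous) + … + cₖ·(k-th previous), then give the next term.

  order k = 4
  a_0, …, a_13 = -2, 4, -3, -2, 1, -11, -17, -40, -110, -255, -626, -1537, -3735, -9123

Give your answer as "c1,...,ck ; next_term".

2,1,1,-2 ; -22266

  a_4 = 2·-2 + 1·-3 + 1·4 + -2·-2 = 1
  a_5 = 2·1 + 1·-2 + 1·-3 + -2·4 = -11
  a_6 = 2·-11 + 1·1 + 1·-2 + -2·-3 = -17
  a_7 = 2·-17 + 1·-11 + 1·1 + -2·-2 = -40
  a_8 = 2·-40 + 1·-17 + 1·-11 + -2·1 = -110
  a_9 = 2·-110 + 1·-40 + 1·-17 + -2·-11 = -255
  a_10 = 2·-255 + 1·-110 + 1·-40 + -2·-17 = -626
  a_11 = 2·-626 + 1·-255 + 1·-110 + -2·-40 = -1537
  a_12 = 2·-1537 + 1·-626 + 1·-255 + -2·-110 = -3735
  a_13 = 2·-3735 + 1·-1537 + 1·-626 + -2·-255 = -9123
  a_14 = 2·-9123 + 1·-3735 + 1·-1537 + -2·-626 = -22266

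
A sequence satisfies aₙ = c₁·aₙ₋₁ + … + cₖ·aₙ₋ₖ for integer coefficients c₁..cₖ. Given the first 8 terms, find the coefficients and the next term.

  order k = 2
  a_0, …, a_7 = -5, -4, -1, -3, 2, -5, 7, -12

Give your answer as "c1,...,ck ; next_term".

-1,1 ; 19

  a_2 = -1·-4 + 1·-5 = -1
  a_3 = -1·-1 + 1·-4 = -3
  a_4 = -1·-3 + 1·-1 = 2
  a_5 = -1·2 + 1·-3 = -5
  a_6 = -1·-5 + 1·2 = 7
  a_7 = -1·7 + 1·-5 = -12
  a_8 = -1·-12 + 1·7 = 19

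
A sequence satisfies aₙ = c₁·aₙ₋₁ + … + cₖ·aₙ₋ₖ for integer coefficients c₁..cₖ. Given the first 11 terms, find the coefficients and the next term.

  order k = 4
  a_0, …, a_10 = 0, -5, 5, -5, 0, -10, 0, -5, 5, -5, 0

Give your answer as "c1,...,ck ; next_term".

  a_4 = 1·-5 + 0·5 + -1·-5 + 1·0 = 0
  a_5 = 1·0 + 0·-5 + -1·5 + 1·-5 = -10
  a_6 = 1·-10 + 0·0 + -1·-5 + 1·5 = 0
  a_7 = 1·0 + 0·-10 + -1·0 + 1·-5 = -5
  a_8 = 1·-5 + 0·0 + -1·-10 + 1·0 = 5
  a_9 = 1·5 + 0·-5 + -1·0 + 1·-10 = -5
  a_10 = 1·-5 + 0·5 + -1·-5 + 1·0 = 0
  a_11 = 1·0 + 0·-5 + -1·5 + 1·-5 = -10

1,0,-1,1 ; -10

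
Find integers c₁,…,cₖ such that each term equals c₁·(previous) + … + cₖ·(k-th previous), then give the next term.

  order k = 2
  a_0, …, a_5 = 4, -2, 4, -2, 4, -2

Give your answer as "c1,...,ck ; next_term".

0,1 ; 4

  a_2 = 0·-2 + 1·4 = 4
  a_3 = 0·4 + 1·-2 = -2
  a_4 = 0·-2 + 1·4 = 4
  a_5 = 0·4 + 1·-2 = -2
  a_6 = 0·-2 + 1·4 = 4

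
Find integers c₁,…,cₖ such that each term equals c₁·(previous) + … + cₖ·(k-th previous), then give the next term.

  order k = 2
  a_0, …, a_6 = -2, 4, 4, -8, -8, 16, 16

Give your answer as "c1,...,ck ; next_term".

  a_2 = 0·4 + -2·-2 = 4
  a_3 = 0·4 + -2·4 = -8
  a_4 = 0·-8 + -2·4 = -8
  a_5 = 0·-8 + -2·-8 = 16
  a_6 = 0·16 + -2·-8 = 16
  a_7 = 0·16 + -2·16 = -32

0,-2 ; -32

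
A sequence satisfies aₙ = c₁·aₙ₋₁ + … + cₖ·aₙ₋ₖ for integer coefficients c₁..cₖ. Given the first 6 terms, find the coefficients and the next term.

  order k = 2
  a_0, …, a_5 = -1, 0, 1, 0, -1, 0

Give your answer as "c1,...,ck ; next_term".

  a_2 = 0·0 + -1·-1 = 1
  a_3 = 0·1 + -1·0 = 0
  a_4 = 0·0 + -1·1 = -1
  a_5 = 0·-1 + -1·0 = 0
  a_6 = 0·0 + -1·-1 = 1

0,-1 ; 1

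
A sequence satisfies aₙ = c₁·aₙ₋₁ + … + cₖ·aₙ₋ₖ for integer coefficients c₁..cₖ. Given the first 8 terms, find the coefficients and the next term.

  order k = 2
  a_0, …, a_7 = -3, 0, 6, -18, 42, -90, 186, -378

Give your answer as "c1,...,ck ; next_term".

  a_2 = -3·0 + -2·-3 = 6
  a_3 = -3·6 + -2·0 = -18
  a_4 = -3·-18 + -2·6 = 42
  a_5 = -3·42 + -2·-18 = -90
  a_6 = -3·-90 + -2·42 = 186
  a_7 = -3·186 + -2·-90 = -378
  a_8 = -3·-378 + -2·186 = 762

-3,-2 ; 762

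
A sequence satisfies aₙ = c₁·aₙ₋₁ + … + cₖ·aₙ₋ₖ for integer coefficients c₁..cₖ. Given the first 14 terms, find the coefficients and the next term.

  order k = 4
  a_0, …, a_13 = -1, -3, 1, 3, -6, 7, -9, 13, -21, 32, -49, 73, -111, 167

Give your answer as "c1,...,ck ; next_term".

  a_4 = -1·3 + 1·1 + 1·-3 + 1·-1 = -6
  a_5 = -1·-6 + 1·3 + 1·1 + 1·-3 = 7
  a_6 = -1·7 + 1·-6 + 1·3 + 1·1 = -9
  a_7 = -1·-9 + 1·7 + 1·-6 + 1·3 = 13
  a_8 = -1·13 + 1·-9 + 1·7 + 1·-6 = -21
  a_9 = -1·-21 + 1·13 + 1·-9 + 1·7 = 32
  a_10 = -1·32 + 1·-21 + 1·13 + 1·-9 = -49
  a_11 = -1·-49 + 1·32 + 1·-21 + 1·13 = 73
  a_12 = -1·73 + 1·-49 + 1·32 + 1·-21 = -111
  a_13 = -1·-111 + 1·73 + 1·-49 + 1·32 = 167
  a_14 = -1·167 + 1·-111 + 1·73 + 1·-49 = -254

-1,1,1,1 ; -254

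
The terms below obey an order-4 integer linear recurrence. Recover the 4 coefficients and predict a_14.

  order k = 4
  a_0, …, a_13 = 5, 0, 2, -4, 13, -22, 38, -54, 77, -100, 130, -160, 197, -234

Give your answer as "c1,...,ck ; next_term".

  a_4 = -2·-4 + 0·2 + 2·0 + 1·5 = 13
  a_5 = -2·13 + 0·-4 + 2·2 + 1·0 = -22
  a_6 = -2·-22 + 0·13 + 2·-4 + 1·2 = 38
  a_7 = -2·38 + 0·-22 + 2·13 + 1·-4 = -54
  a_8 = -2·-54 + 0·38 + 2·-22 + 1·13 = 77
  a_9 = -2·77 + 0·-54 + 2·38 + 1·-22 = -100
  a_10 = -2·-100 + 0·77 + 2·-54 + 1·38 = 130
  a_11 = -2·130 + 0·-100 + 2·77 + 1·-54 = -160
  a_12 = -2·-160 + 0·130 + 2·-100 + 1·77 = 197
  a_13 = -2·197 + 0·-160 + 2·130 + 1·-100 = -234
  a_14 = -2·-234 + 0·197 + 2·-160 + 1·130 = 278

-2,0,2,1 ; 278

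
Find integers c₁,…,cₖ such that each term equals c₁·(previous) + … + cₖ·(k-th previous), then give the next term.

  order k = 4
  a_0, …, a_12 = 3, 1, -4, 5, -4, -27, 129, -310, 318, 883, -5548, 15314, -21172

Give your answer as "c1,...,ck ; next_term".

  a_4 = -3·5 + -4·-4 + 4·1 + -3·3 = -4
  a_5 = -3·-4 + -4·5 + 4·-4 + -3·1 = -27
  a_6 = -3·-27 + -4·-4 + 4·5 + -3·-4 = 129
  a_7 = -3·129 + -4·-27 + 4·-4 + -3·5 = -310
  a_8 = -3·-310 + -4·129 + 4·-27 + -3·-4 = 318
  a_9 = -3·318 + -4·-310 + 4·129 + -3·-27 = 883
  a_10 = -3·883 + -4·318 + 4·-310 + -3·129 = -5548
  a_11 = -3·-5548 + -4·883 + 4·318 + -3·-310 = 15314
  a_12 = -3·15314 + -4·-5548 + 4·883 + -3·318 = -21172
  a_13 = -3·-21172 + -4·15314 + 4·-5548 + -3·883 = -22581

-3,-4,4,-3 ; -22581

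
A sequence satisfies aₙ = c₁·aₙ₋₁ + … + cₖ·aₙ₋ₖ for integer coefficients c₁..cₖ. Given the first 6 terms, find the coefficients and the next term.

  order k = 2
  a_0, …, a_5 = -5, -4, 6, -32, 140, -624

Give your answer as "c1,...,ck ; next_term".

  a_2 = -4·-4 + 2·-5 = 6
  a_3 = -4·6 + 2·-4 = -32
  a_4 = -4·-32 + 2·6 = 140
  a_5 = -4·140 + 2·-32 = -624
  a_6 = -4·-624 + 2·140 = 2776

-4,2 ; 2776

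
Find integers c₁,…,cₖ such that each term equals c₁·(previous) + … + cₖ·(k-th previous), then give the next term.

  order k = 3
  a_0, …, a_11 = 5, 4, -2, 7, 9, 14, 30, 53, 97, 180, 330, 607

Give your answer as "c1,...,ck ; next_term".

1,1,1 ; 1117

  a_3 = 1·-2 + 1·4 + 1·5 = 7
  a_4 = 1·7 + 1·-2 + 1·4 = 9
  a_5 = 1·9 + 1·7 + 1·-2 = 14
  a_6 = 1·14 + 1·9 + 1·7 = 30
  a_7 = 1·30 + 1·14 + 1·9 = 53
  a_8 = 1·53 + 1·30 + 1·14 = 97
  a_9 = 1·97 + 1·53 + 1·30 = 180
  a_10 = 1·180 + 1·97 + 1·53 = 330
  a_11 = 1·330 + 1·180 + 1·97 = 607
  a_12 = 1·607 + 1·330 + 1·180 = 1117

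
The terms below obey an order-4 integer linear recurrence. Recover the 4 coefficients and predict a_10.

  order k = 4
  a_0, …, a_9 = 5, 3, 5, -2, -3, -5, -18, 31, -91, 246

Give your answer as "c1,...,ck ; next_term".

-2,2,1,-4 ; -571

  a_4 = -2·-2 + 2·5 + 1·3 + -4·5 = -3
  a_5 = -2·-3 + 2·-2 + 1·5 + -4·3 = -5
  a_6 = -2·-5 + 2·-3 + 1·-2 + -4·5 = -18
  a_7 = -2·-18 + 2·-5 + 1·-3 + -4·-2 = 31
  a_8 = -2·31 + 2·-18 + 1·-5 + -4·-3 = -91
  a_9 = -2·-91 + 2·31 + 1·-18 + -4·-5 = 246
  a_10 = -2·246 + 2·-91 + 1·31 + -4·-18 = -571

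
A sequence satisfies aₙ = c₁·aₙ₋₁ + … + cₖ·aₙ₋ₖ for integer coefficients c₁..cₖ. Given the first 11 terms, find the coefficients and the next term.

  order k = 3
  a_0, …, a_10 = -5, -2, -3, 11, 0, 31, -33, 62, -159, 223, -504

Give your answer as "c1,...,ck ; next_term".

0,2,-3 ; 923

  a_3 = 0·-3 + 2·-2 + -3·-5 = 11
  a_4 = 0·11 + 2·-3 + -3·-2 = 0
  a_5 = 0·0 + 2·11 + -3·-3 = 31
  a_6 = 0·31 + 2·0 + -3·11 = -33
  a_7 = 0·-33 + 2·31 + -3·0 = 62
  a_8 = 0·62 + 2·-33 + -3·31 = -159
  a_9 = 0·-159 + 2·62 + -3·-33 = 223
  a_10 = 0·223 + 2·-159 + -3·62 = -504
  a_11 = 0·-504 + 2·223 + -3·-159 = 923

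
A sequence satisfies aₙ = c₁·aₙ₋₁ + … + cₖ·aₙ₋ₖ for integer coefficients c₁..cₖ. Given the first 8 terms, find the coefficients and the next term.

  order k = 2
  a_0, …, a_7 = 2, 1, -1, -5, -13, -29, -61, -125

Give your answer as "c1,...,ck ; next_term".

  a_2 = 3·1 + -2·2 = -1
  a_3 = 3·-1 + -2·1 = -5
  a_4 = 3·-5 + -2·-1 = -13
  a_5 = 3·-13 + -2·-5 = -29
  a_6 = 3·-29 + -2·-13 = -61
  a_7 = 3·-61 + -2·-29 = -125
  a_8 = 3·-125 + -2·-61 = -253

3,-2 ; -253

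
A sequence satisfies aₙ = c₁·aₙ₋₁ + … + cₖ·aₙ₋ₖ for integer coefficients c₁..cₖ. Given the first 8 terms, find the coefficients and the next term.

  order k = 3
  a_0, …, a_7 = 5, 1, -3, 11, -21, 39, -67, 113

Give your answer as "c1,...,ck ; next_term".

-2,0,1 ; -187

  a_3 = -2·-3 + 0·1 + 1·5 = 11
  a_4 = -2·11 + 0·-3 + 1·1 = -21
  a_5 = -2·-21 + 0·11 + 1·-3 = 39
  a_6 = -2·39 + 0·-21 + 1·11 = -67
  a_7 = -2·-67 + 0·39 + 1·-21 = 113
  a_8 = -2·113 + 0·-67 + 1·39 = -187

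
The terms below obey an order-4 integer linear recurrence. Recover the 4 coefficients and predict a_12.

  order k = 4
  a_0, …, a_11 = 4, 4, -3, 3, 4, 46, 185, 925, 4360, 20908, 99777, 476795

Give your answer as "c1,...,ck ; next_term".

4,4,-2,3 ; 2277552

  a_4 = 4·3 + 4·-3 + -2·4 + 3·4 = 4
  a_5 = 4·4 + 4·3 + -2·-3 + 3·4 = 46
  a_6 = 4·46 + 4·4 + -2·3 + 3·-3 = 185
  a_7 = 4·185 + 4·46 + -2·4 + 3·3 = 925
  a_8 = 4·925 + 4·185 + -2·46 + 3·4 = 4360
  a_9 = 4·4360 + 4·925 + -2·185 + 3·46 = 20908
  a_10 = 4·20908 + 4·4360 + -2·925 + 3·185 = 99777
  a_11 = 4·99777 + 4·20908 + -2·4360 + 3·925 = 476795
  a_12 = 4·476795 + 4·99777 + -2·20908 + 3·4360 = 2277552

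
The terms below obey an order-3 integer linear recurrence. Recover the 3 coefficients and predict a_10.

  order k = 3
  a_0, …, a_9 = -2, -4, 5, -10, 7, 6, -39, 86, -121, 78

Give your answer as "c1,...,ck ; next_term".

-2,-1,2 ; 137

  a_3 = -2·5 + -1·-4 + 2·-2 = -10
  a_4 = -2·-10 + -1·5 + 2·-4 = 7
  a_5 = -2·7 + -1·-10 + 2·5 = 6
  a_6 = -2·6 + -1·7 + 2·-10 = -39
  a_7 = -2·-39 + -1·6 + 2·7 = 86
  a_8 = -2·86 + -1·-39 + 2·6 = -121
  a_9 = -2·-121 + -1·86 + 2·-39 = 78
  a_10 = -2·78 + -1·-121 + 2·86 = 137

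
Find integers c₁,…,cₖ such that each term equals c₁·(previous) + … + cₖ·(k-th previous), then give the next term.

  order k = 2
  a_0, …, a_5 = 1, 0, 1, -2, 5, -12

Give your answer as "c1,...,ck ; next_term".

-2,1 ; 29

  a_2 = -2·0 + 1·1 = 1
  a_3 = -2·1 + 1·0 = -2
  a_4 = -2·-2 + 1·1 = 5
  a_5 = -2·5 + 1·-2 = -12
  a_6 = -2·-12 + 1·5 = 29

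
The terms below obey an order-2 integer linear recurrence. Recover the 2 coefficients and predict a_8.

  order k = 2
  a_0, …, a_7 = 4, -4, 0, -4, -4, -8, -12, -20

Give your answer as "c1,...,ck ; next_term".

  a_2 = 1·-4 + 1·4 = 0
  a_3 = 1·0 + 1·-4 = -4
  a_4 = 1·-4 + 1·0 = -4
  a_5 = 1·-4 + 1·-4 = -8
  a_6 = 1·-8 + 1·-4 = -12
  a_7 = 1·-12 + 1·-8 = -20
  a_8 = 1·-20 + 1·-12 = -32

1,1 ; -32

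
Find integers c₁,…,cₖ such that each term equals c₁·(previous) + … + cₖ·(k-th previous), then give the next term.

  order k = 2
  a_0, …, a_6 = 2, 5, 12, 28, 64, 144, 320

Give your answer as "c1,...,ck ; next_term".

  a_2 = 4·5 + -4·2 = 12
  a_3 = 4·12 + -4·5 = 28
  a_4 = 4·28 + -4·12 = 64
  a_5 = 4·64 + -4·28 = 144
  a_6 = 4·144 + -4·64 = 320
  a_7 = 4·320 + -4·144 = 704

4,-4 ; 704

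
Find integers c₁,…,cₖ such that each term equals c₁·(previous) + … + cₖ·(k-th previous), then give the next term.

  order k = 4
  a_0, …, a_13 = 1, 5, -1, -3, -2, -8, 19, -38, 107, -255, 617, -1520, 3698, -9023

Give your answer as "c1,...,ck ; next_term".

  a_4 = -2·-3 + 1·-1 + -1·5 + -2·1 = -2
  a_5 = -2·-2 + 1·-3 + -1·-1 + -2·5 = -8
  a_6 = -2·-8 + 1·-2 + -1·-3 + -2·-1 = 19
  a_7 = -2·19 + 1·-8 + -1·-2 + -2·-3 = -38
  a_8 = -2·-38 + 1·19 + -1·-8 + -2·-2 = 107
  a_9 = -2·107 + 1·-38 + -1·19 + -2·-8 = -255
  a_10 = -2·-255 + 1·107 + -1·-38 + -2·19 = 617
  a_11 = -2·617 + 1·-255 + -1·107 + -2·-38 = -1520
  a_12 = -2·-1520 + 1·617 + -1·-255 + -2·107 = 3698
  a_13 = -2·3698 + 1·-1520 + -1·617 + -2·-255 = -9023
  a_14 = -2·-9023 + 1·3698 + -1·-1520 + -2·617 = 22030

-2,1,-1,-2 ; 22030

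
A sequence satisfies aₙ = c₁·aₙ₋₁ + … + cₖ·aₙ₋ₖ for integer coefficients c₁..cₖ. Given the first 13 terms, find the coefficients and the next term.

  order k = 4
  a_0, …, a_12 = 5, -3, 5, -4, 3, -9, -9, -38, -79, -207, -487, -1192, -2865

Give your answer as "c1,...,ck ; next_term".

  a_4 = 2·-4 + 2·5 + -2·-3 + -1·5 = 3
  a_5 = 2·3 + 2·-4 + -2·5 + -1·-3 = -9
  a_6 = 2·-9 + 2·3 + -2·-4 + -1·5 = -9
  a_7 = 2·-9 + 2·-9 + -2·3 + -1·-4 = -38
  a_8 = 2·-38 + 2·-9 + -2·-9 + -1·3 = -79
  a_9 = 2·-79 + 2·-38 + -2·-9 + -1·-9 = -207
  a_10 = 2·-207 + 2·-79 + -2·-38 + -1·-9 = -487
  a_11 = 2·-487 + 2·-207 + -2·-79 + -1·-38 = -1192
  a_12 = 2·-1192 + 2·-487 + -2·-207 + -1·-79 = -2865
  a_13 = 2·-2865 + 2·-1192 + -2·-487 + -1·-207 = -6933

2,2,-2,-1 ; -6933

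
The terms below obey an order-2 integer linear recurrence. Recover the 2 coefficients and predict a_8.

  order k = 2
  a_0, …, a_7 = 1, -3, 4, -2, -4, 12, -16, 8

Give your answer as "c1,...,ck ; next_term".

  a_2 = -2·-3 + -2·1 = 4
  a_3 = -2·4 + -2·-3 = -2
  a_4 = -2·-2 + -2·4 = -4
  a_5 = -2·-4 + -2·-2 = 12
  a_6 = -2·12 + -2·-4 = -16
  a_7 = -2·-16 + -2·12 = 8
  a_8 = -2·8 + -2·-16 = 16

-2,-2 ; 16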